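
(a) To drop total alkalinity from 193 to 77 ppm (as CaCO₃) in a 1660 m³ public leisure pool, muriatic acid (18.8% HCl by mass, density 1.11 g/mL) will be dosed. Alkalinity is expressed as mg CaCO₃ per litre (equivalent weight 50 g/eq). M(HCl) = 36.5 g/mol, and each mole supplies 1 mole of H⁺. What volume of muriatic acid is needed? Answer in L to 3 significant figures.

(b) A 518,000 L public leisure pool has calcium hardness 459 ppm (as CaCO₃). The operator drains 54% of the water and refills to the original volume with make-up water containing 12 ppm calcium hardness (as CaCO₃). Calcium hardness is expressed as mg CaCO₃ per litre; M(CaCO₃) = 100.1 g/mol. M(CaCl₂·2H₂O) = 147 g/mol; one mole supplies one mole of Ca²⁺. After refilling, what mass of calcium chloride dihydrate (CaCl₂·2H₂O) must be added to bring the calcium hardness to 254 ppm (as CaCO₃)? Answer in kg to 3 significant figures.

(a) Volume: 1660 m³ = 1,660,000 L.
(a) Alkalinity to neutralize: (193 − 77) = 116 mg/L as CaCO₃ × 1,660,000 L = 192,600 g as CaCO₃.
(a) Equivalents of H⁺ required: 192,600 ÷ 50 g/eq = 3851 eq = 3851 mol HCl.
(a) Mass of HCl: 3851 × 36.5 = 140,600 g.
(a) Mass of 18.8% solution: 140,600 / 0.188 = 747,700 g.
(a) Volume: 747,700 g ÷ 1.11 g/mL = 673,600 mL.

(b) After draining 54% and refilling: 459 × 0.46 + 12 × 0.54 = 217.62 ppm.
(b) Deficit to target: 254 − 217.62 = 36.38 mg/L.
(b) As CaCO₃: 36.38 mg/L × 518,000 L = 18,840 g; ÷ 100.1 = 188.3 mol Ca²⁺.
(b) Mass: 188.3 × 147 = 27,670 g.

(a) 674 L; (b) 27.7 kg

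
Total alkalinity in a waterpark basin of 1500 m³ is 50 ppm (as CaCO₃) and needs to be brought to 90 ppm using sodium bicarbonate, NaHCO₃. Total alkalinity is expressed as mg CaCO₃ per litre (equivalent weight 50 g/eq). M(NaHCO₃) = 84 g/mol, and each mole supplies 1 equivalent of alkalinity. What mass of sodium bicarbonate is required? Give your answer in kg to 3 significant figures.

Volume: 1500 m³ = 1,500,000 L.
Alkalinity to add: (90 − 50) = 40 mg/L as CaCO₃ × 1,500,000 L = 60,000 g as CaCO₃.
Equivalents: 60,000 g ÷ 50 g/eq = 1200 eq.
NaHCO₃ supplies 1 eq per mole → 1200 mol.
Mass: 1200 mol × 84 g/mol = 100,800 g.

101 kg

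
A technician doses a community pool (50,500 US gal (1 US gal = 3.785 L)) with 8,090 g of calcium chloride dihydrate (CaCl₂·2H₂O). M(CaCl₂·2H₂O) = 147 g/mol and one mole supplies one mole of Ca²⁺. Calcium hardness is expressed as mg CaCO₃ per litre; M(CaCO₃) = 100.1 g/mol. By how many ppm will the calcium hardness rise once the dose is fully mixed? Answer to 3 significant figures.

Volume: 50,500 US gal × 3.785 L/gal = 191,142 L.
Moles of Ca²⁺: 8,090 g ÷ 147 g/mol = 55.03 mol.
As CaCO₃: 55.03 mol × 100.1 g/mol = 5509 g.
Rise: 5509 g / 191,142 L × 1000 = 28.82 mg/L.

28.8 ppm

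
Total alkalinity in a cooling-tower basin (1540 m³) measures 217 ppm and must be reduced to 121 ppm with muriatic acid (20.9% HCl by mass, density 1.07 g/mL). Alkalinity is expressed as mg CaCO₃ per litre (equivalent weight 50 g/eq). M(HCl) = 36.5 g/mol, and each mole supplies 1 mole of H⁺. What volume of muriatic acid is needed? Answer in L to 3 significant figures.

Volume: 1540 m³ = 1,540,000 L.
Alkalinity to neutralize: (217 − 121) = 96 mg/L as CaCO₃ × 1,540,000 L = 147,800 g as CaCO₃.
Equivalents of H⁺ required: 147,800 ÷ 50 g/eq = 2957 eq = 2957 mol HCl.
Mass of HCl: 2957 × 36.5 = 107,900 g.
Mass of 20.9% solution: 107,900 / 0.209 = 516,400 g.
Volume: 516,400 g ÷ 1.07 g/mL = 482,600 mL.

483 L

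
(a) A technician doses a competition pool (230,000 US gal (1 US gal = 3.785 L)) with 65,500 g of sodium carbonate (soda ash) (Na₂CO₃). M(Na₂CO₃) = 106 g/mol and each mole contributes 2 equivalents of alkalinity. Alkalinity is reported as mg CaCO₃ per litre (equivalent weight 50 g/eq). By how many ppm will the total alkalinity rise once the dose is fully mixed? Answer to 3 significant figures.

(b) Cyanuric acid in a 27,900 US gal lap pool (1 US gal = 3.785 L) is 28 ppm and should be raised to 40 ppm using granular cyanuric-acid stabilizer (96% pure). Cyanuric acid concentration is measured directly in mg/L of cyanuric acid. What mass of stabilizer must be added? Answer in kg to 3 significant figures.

(a) 71.0 ppm; (b) 1.32 kg

(a) Volume: 230,000 US gal × 3.785 L/gal = 870,550 L.
(a) Moles of Na₂CO₃: 65,500 g ÷ 106 g/mol = 617.9 mol → 1236 eq of alkalinity.
(a) As CaCO₃: 1236 eq × 50 g/eq = 61,790 g.
(a) Rise: 61,790 g / 870,550 L × 1000 = 70.98 mg/L.

(b) Volume: 27,900 US gal × 3.785 L/gal = 105,602 L.
(b) CYA to add: (40 − 28) = 12 mg/L × 105,602 L = 1267 g cyanuric acid.
(b) At 96% purity: 1267 / 0.96 = 1320 g product.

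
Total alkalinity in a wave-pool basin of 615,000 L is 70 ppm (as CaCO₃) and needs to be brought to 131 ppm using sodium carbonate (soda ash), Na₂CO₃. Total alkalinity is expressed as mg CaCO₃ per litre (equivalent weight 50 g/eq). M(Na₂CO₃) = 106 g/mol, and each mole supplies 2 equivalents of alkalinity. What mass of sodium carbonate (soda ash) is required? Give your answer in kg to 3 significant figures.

39.8 kg

Alkalinity to add: (131 − 70) = 61 mg/L as CaCO₃ × 615,000 L = 37,520 g as CaCO₃.
Equivalents: 37,520 g ÷ 50 g/eq = 750.3 eq.
Each mole of Na₂CO₃ supplies 2 eq, so 750.3 / 2 = 375.1 mol.
Mass: 375.1 mol × 106 g/mol = 39,770 g.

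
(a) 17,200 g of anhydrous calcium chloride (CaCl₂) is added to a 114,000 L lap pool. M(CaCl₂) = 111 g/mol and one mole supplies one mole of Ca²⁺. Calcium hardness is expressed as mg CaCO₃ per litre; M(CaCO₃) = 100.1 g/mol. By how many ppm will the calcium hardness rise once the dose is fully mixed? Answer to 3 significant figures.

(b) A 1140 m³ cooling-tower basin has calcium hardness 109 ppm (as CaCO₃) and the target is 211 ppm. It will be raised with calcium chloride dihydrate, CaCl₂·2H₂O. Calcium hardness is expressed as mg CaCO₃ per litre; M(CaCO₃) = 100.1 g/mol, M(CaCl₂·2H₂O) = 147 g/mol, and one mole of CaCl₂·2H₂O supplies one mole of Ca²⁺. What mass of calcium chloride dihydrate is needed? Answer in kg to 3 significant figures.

(a) 136 ppm; (b) 171 kg

(a) Moles of Ca²⁺: 17,200 g ÷ 111 g/mol = 155 mol.
(a) As CaCO₃: 155 mol × 100.1 g/mol = 15,510 g.
(a) Rise: 15,510 g / 114,000 L × 1000 = 136.1 mg/L.

(b) Volume: 1140 m³ = 1,140,000 L.
(b) Hardness to add: (211 − 109) = 102 mg/L as CaCO₃ × 1,140,000 L = 116,300 g as CaCO₃.
(b) Moles of Ca²⁺ (1 mol Ca²⁺ ≡ 1 mol CaCO₃): 116,300 / 100.1 g/mol = 1162 mol.
(b) Mass of CaCl₂·2H₂O: 1162 × 147 = 170,800 g.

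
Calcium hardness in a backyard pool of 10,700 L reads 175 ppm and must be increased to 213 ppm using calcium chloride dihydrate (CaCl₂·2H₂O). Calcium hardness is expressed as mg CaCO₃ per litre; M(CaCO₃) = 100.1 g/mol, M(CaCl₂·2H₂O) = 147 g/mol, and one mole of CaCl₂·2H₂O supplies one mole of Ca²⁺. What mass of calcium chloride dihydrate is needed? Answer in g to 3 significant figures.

597 g

Hardness to add: (213 − 175) = 38 mg/L as CaCO₃ × 10,700 L = 406.6 g as CaCO₃.
Moles of Ca²⁺ (1 mol Ca²⁺ ≡ 1 mol CaCO₃): 406.6 / 100.1 g/mol = 4.062 mol.
Mass of CaCl₂·2H₂O: 4.062 × 147 = 597.1 g.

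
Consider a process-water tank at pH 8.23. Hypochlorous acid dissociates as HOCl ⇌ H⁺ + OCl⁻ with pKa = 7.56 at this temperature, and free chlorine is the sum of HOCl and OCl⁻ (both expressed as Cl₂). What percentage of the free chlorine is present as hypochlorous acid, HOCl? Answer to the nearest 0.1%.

17.6%

[OCl⁻]/[HOCl] = 10^(pH − pKa) = 10^(8.23 − 7.56) = 10^0.67 = 4.677.
Fraction as HOCl = 1 / (1 + 4.677) = 0.1761.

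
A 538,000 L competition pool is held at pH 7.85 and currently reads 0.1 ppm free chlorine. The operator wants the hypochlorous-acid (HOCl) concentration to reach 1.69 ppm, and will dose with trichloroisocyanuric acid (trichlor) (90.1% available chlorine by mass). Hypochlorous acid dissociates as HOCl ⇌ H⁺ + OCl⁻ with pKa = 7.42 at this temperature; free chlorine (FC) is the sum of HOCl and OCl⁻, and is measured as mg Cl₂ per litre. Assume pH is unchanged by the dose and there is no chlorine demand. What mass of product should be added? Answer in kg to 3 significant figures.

3.67 kg

[OCl⁻]/[HOCl] = 10^(pH − pKa) = 10^(7.85 − 7.42) = 2.692; fraction as HOCl = 1/(1 + 2.692) = 0.2709.
Free chlorine required for 1.69 ppm HOCl: 1.69 / 0.2709 = 6.239 ppm.
FC to add: 6.239 − 0.1 = 6.139 mg/L as Cl₂.
Cl₂ equivalent: 6.139 mg/L × 538,000 L = 3303 g.
Product at 90.1% available Cl: 3303 / 0.901 = 3666 g.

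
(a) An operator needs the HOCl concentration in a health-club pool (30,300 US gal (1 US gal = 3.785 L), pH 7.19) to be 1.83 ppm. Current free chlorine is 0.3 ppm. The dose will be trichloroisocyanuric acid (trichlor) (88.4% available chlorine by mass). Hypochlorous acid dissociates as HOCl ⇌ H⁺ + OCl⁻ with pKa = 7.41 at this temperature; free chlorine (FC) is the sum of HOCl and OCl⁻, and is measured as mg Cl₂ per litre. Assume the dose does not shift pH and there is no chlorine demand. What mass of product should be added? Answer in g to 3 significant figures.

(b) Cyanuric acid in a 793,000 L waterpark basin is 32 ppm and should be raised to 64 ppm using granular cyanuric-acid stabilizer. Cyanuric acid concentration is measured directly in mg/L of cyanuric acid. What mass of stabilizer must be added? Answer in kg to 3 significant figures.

(a) 342 g; (b) 25.4 kg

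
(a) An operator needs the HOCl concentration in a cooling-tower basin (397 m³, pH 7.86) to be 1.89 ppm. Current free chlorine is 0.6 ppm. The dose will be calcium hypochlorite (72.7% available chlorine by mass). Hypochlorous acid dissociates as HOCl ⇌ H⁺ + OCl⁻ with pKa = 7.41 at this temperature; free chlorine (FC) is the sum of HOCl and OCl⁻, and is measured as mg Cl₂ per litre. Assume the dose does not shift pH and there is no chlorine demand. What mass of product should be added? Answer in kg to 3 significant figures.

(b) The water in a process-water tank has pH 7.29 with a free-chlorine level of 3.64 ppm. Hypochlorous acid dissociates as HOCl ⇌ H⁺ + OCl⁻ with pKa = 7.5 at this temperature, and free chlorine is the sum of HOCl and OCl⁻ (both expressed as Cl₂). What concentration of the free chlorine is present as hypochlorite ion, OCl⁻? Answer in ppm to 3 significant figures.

(a) 3.61 kg; (b) 1.39 ppm

(a) Volume: 397 m³ = 397,000 L.
(a) [OCl⁻]/[HOCl] = 10^(pH − pKa) = 10^(7.86 − 7.41) = 2.818; fraction as HOCl = 1/(1 + 2.818) = 0.2619.
(a) Free chlorine required for 1.89 ppm HOCl: 1.89 / 0.2619 = 7.217 ppm.
(a) FC to add: 7.217 − 0.6 = 6.617 mg/L as Cl₂.
(a) Cl₂ equivalent: 6.617 mg/L × 397,000 L = 2627 g.
(a) Product at 72.7% available Cl: 2627 / 0.727 = 3613 g.

(b) [OCl⁻]/[HOCl] = 10^(pH − pKa) = 10^(7.29 − 7.5) = 10^-0.21 = 0.6166.
(b) Fraction as HOCl = 1 / (1 + 0.6166) = 0.6186.
(b) OCl⁻ = (1 − 0.6186) × 3.64 ppm = 1.388 ppm.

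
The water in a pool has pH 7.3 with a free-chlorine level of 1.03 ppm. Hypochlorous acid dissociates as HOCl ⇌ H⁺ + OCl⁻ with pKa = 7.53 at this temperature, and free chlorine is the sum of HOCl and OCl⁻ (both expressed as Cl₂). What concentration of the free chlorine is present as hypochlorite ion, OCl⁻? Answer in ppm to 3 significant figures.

0.382 ppm

[OCl⁻]/[HOCl] = 10^(pH − pKa) = 10^(7.3 − 7.53) = 10^-0.23 = 0.5888.
Fraction as HOCl = 1 / (1 + 0.5888) = 0.6294.
OCl⁻ = (1 − 0.6294) × 1.03 ppm = 0.3817 ppm.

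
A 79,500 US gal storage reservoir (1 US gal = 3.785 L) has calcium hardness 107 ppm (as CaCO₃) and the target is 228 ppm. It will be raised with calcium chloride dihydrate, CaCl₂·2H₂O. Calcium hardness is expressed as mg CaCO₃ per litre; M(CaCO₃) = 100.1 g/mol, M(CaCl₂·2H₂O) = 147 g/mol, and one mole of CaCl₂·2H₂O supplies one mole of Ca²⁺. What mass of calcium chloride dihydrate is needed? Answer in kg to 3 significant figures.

53.5 kg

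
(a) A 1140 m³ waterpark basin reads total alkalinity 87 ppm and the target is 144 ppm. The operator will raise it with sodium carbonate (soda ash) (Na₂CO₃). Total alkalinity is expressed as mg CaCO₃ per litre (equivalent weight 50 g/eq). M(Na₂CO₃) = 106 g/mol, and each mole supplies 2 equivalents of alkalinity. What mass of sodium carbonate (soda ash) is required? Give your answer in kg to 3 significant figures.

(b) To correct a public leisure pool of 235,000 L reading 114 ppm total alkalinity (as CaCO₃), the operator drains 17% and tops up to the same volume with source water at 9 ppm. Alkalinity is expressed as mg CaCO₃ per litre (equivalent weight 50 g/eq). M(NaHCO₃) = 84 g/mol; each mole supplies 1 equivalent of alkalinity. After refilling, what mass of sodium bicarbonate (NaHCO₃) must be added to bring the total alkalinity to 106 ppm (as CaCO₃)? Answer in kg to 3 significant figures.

(a) 68.9 kg; (b) 3.89 kg

(a) Volume: 1140 m³ = 1,140,000 L.
(a) Alkalinity to add: (144 − 87) = 57 mg/L as CaCO₃ × 1,140,000 L = 64,980 g as CaCO₃.
(a) Equivalents: 64,980 g ÷ 50 g/eq = 1300 eq.
(a) Each mole of Na₂CO₃ supplies 2 eq, so 1300 / 2 = 649.8 mol.
(a) Mass: 649.8 mol × 106 g/mol = 68,880 g.

(b) After draining 17% and refilling: 114 × 0.83 + 9 × 0.17 = 96.15 ppm.
(b) Deficit to target: 106 − 96.15 = 9.85 mg/L.
(b) As CaCO₃: 9.85 mg/L × 235,000 L = 2315 g; ÷ 50 g/eq ÷ 1 = 46.3 mol NaHCO₃.
(b) Mass: 46.3 × 84 = 3889 g.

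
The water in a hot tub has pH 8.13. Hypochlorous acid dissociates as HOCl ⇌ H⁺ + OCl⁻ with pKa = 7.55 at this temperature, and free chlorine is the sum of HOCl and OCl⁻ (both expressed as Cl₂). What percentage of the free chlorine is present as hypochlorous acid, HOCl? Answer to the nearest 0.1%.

20.8%

[OCl⁻]/[HOCl] = 10^(pH − pKa) = 10^(8.13 − 7.55) = 10^0.58 = 3.802.
Fraction as HOCl = 1 / (1 + 3.802) = 0.2083.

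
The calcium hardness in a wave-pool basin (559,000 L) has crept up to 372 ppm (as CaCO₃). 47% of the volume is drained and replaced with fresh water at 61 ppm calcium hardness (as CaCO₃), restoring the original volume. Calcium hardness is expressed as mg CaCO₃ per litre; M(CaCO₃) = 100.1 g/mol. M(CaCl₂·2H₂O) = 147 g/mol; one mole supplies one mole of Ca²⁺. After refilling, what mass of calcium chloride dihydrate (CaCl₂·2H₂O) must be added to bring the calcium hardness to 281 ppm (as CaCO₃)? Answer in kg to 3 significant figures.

After draining 47% and refilling: 372 × 0.53 + 61 × 0.47 = 225.83 ppm.
Deficit to target: 281 − 225.83 = 55.17 mg/L.
As CaCO₃: 55.17 mg/L × 559,000 L = 30,840 g; ÷ 100.1 = 308.1 mol Ca²⁺.
Mass: 308.1 × 147 = 45,290 g.

45.3 kg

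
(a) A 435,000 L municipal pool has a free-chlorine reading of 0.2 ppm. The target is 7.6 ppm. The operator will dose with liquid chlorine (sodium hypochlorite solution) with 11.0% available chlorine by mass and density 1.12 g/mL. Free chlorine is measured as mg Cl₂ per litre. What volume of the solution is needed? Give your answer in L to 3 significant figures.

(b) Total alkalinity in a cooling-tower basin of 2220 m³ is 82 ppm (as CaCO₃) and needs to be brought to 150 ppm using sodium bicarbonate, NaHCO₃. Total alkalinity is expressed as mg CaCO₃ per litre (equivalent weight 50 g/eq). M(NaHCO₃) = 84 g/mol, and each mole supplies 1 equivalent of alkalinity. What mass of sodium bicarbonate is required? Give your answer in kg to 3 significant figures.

(a) 26.1 L; (b) 254 kg

(a) Chlorine deficit: 7.6 − 0.2 = 7.4 ppm = 7.4 mg/L as Cl₂.
(a) Cl₂ equivalent needed: 7.4 mg/L × 435,000 L = 3,219,000 mg = 3219 g.
(a) Product at 11.0% available chlorine: 3219 / 0.11 = 29,260 g.
(a) Volume at density 1.12 g/mL: 29,260 g ÷ 1.12 g/mL = 26,130 mL.

(b) Volume: 2220 m³ = 2,220,000 L.
(b) Alkalinity to add: (150 − 82) = 68 mg/L as CaCO₃ × 2,220,000 L = 151,000 g as CaCO₃.
(b) Equivalents: 151,000 g ÷ 50 g/eq = 3019 eq.
(b) NaHCO₃ supplies 1 eq per mole → 3019 mol.
(b) Mass: 3019 mol × 84 g/mol = 253,600 g.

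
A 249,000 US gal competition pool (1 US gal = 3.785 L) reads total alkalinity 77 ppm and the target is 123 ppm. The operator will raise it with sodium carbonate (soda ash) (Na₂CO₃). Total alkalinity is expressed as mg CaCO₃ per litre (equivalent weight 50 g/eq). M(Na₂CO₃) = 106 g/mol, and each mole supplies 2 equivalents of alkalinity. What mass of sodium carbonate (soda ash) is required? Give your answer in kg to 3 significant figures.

Volume: 249,000 US gal × 3.785 L/gal = 942,465 L.
Alkalinity to add: (123 − 77) = 46 mg/L as CaCO₃ × 942,465 L = 43,350 g as CaCO₃.
Equivalents: 43,350 g ÷ 50 g/eq = 867.1 eq.
Each mole of Na₂CO₃ supplies 2 eq, so 867.1 / 2 = 433.5 mol.
Mass: 433.5 mol × 106 g/mol = 45,950 g.

46.0 kg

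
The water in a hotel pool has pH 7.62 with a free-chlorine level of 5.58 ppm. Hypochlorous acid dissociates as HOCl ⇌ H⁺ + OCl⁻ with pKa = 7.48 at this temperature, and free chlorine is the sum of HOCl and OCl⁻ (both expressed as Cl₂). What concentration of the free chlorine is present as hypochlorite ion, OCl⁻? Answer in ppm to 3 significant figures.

[OCl⁻]/[HOCl] = 10^(pH − pKa) = 10^(7.62 − 7.48) = 10^0.14 = 1.38.
Fraction as HOCl = 1 / (1 + 1.38) = 0.4201.
OCl⁻ = (1 − 0.4201) × 5.58 ppm = 3.236 ppm.

3.24 ppm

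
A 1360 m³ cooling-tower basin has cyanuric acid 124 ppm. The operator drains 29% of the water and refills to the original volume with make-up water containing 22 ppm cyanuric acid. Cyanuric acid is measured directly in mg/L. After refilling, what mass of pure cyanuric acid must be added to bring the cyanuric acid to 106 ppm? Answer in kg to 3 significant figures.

15.7 kg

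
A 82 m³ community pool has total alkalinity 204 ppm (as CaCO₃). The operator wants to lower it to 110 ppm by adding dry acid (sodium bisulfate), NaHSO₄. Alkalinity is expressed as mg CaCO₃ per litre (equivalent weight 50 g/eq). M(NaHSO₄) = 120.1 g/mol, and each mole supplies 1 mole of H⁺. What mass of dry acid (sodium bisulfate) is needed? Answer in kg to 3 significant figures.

18.5 kg

Volume: 82 m³ = 82,000 L.
Alkalinity to neutralize: (204 − 110) = 94 mg/L as CaCO₃ × 82,000 L = 7708 g as CaCO₃.
Equivalents of H⁺ required: 7708 ÷ 50 g/eq = 154.2 eq = 154.2 mol NaHSO₄.
Mass of NaHSO₄: 154.2 × 120.1 = 18,510 g.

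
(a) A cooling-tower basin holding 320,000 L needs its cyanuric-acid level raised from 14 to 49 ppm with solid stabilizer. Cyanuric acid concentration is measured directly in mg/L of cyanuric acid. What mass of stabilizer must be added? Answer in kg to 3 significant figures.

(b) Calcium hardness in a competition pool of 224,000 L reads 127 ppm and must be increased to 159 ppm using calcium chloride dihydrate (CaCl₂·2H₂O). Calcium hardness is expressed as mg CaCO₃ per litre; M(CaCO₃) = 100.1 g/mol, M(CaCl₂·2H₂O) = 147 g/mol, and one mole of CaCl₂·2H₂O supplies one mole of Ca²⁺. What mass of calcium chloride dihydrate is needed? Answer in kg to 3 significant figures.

(a) CYA to add: (49 − 14) = 35 mg/L × 320,000 L = 11,200 g cyanuric acid.

(b) Hardness to add: (159 − 127) = 32 mg/L as CaCO₃ × 224,000 L = 7168 g as CaCO₃.
(b) Moles of Ca²⁺ (1 mol Ca²⁺ ≡ 1 mol CaCO₃): 7168 / 100.1 g/mol = 71.61 mol.
(b) Mass of CaCl₂·2H₂O: 71.61 × 147 = 10,530 g.

(a) 11.2 kg; (b) 10.5 kg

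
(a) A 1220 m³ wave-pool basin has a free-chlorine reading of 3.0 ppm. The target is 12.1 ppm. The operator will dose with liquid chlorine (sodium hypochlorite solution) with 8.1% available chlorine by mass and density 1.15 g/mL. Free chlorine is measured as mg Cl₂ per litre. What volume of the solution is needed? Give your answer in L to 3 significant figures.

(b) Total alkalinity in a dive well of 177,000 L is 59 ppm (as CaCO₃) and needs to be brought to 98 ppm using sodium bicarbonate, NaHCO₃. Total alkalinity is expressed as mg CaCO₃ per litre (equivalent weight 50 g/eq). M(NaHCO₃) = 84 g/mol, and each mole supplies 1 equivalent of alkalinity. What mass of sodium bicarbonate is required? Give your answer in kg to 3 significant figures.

(a) Volume: 1220 m³ = 1,220,000 L.
(a) Chlorine deficit: 12.1 − 3.0 = 9.1 ppm = 9.1 mg/L as Cl₂.
(a) Cl₂ equivalent needed: 9.1 mg/L × 1,220,000 L = 11,100,000 mg = 11,100 g.
(a) Product at 8.1% available chlorine: 11,100 / 0.081 = 137,100 g.
(a) Volume at density 1.15 g/mL: 137,100 g ÷ 1.15 g/mL = 119,200 mL.

(b) Alkalinity to add: (98 − 59) = 39 mg/L as CaCO₃ × 177,000 L = 6903 g as CaCO₃.
(b) Equivalents: 6903 g ÷ 50 g/eq = 138.1 eq.
(b) NaHCO₃ supplies 1 eq per mole → 138.1 mol.
(b) Mass: 138.1 mol × 84 g/mol = 11,600 g.

(a) 119 L; (b) 11.6 kg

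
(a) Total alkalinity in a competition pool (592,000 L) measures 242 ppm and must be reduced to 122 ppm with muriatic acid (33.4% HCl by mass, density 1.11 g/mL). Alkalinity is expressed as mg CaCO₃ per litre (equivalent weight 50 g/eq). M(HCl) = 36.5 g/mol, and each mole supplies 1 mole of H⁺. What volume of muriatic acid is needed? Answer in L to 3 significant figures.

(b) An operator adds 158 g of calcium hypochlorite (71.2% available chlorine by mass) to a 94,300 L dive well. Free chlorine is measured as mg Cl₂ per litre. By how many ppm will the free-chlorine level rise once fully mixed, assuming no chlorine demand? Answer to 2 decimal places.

(a) Alkalinity to neutralize: (242 − 122) = 120 mg/L as CaCO₃ × 592,000 L = 71,040 g as CaCO₃.
(a) Equivalents of H⁺ required: 71,040 ÷ 50 g/eq = 1421 eq = 1421 mol HCl.
(a) Mass of HCl: 1421 × 36.5 = 51,860 g.
(a) Mass of 33.4% solution: 51,860 / 0.334 = 155,300 g.
(a) Volume: 155,300 g ÷ 1.11 g/mL = 139,900 mL.

(b) Available chlorine delivered: 158 g × 0.712 = 112.5 g as Cl₂.
(b) Concentration rise: 112.5 g / 94,300 L = 1.193 mg/L = 1.19 ppm.

(a) 140 L; (b) 1.19 ppm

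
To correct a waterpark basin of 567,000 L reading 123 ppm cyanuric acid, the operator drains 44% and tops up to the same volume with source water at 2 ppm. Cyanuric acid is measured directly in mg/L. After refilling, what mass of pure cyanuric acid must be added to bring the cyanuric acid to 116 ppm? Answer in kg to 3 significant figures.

After draining 44% and refilling: 123 × 0.56 + 2 × 0.44 = 69.76 ppm.
Deficit to target: 116 − 69.76 = 46.24 mg/L.
Mass: 46.24 mg/L × 567,000 L = 26,220 g cyanuric acid.

26.2 kg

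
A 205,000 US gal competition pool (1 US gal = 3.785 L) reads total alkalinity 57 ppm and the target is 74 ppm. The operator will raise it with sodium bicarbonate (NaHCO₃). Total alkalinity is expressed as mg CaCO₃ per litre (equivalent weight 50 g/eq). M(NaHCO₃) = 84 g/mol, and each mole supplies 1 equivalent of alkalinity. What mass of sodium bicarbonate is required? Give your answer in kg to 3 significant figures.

22.2 kg

Volume: 205,000 US gal × 3.785 L/gal = 775,925 L.
Alkalinity to add: (74 − 57) = 17 mg/L as CaCO₃ × 775,925 L = 13,190 g as CaCO₃.
Equivalents: 13,190 g ÷ 50 g/eq = 263.8 eq.
NaHCO₃ supplies 1 eq per mole → 263.8 mol.
Mass: 263.8 mol × 84 g/mol = 22,160 g.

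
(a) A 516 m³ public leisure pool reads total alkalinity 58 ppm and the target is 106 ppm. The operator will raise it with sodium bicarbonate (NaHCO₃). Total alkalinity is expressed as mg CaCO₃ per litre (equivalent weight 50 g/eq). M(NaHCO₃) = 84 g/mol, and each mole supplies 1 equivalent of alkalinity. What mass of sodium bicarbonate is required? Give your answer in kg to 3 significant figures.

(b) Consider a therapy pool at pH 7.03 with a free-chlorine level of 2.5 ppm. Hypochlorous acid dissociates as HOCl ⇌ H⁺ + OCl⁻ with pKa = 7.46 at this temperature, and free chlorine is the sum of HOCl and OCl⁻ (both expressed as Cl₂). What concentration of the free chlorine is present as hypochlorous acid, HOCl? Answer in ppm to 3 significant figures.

(a) 41.6 kg; (b) 1.82 ppm

(a) Volume: 516 m³ = 516,000 L.
(a) Alkalinity to add: (106 − 58) = 48 mg/L as CaCO₃ × 516,000 L = 24,770 g as CaCO₃.
(a) Equivalents: 24,770 g ÷ 50 g/eq = 495.4 eq.
(a) NaHCO₃ supplies 1 eq per mole → 495.4 mol.
(a) Mass: 495.4 mol × 84 g/mol = 41,610 g.

(b) [OCl⁻]/[HOCl] = 10^(pH − pKa) = 10^(7.03 − 7.46) = 10^-0.43 = 0.3715.
(b) Fraction as HOCl = 1 / (1 + 0.3715) = 0.7291.
(b) HOCl = 0.7291 × 2.5 ppm = 1.823 ppm.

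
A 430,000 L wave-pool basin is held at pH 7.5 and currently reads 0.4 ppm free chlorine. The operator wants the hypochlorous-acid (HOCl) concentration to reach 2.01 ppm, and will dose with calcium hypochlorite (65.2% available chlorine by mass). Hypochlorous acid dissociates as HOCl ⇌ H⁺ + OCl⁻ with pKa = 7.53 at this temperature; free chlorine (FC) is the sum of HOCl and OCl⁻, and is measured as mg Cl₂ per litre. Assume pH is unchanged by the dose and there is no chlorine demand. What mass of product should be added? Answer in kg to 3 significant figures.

2.30 kg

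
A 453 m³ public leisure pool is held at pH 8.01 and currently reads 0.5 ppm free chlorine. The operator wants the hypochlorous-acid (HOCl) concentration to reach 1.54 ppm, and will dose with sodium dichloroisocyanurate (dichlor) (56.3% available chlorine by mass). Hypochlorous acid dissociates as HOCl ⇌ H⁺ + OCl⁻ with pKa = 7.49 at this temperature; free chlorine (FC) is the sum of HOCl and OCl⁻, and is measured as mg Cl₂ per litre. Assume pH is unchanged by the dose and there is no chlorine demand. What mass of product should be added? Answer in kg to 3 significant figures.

4.94 kg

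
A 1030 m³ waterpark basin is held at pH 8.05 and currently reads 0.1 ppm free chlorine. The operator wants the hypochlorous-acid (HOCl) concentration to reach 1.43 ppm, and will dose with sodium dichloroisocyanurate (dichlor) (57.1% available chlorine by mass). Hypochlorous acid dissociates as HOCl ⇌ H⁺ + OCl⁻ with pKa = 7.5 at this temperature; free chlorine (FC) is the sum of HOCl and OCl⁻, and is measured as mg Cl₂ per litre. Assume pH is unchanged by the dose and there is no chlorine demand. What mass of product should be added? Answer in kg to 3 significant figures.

11.6 kg

Volume: 1030 m³ = 1,030,000 L.
[OCl⁻]/[HOCl] = 10^(pH − pKa) = 10^(8.05 − 7.5) = 3.548; fraction as HOCl = 1/(1 + 3.548) = 0.2199.
Free chlorine required for 1.43 ppm HOCl: 1.43 / 0.2199 = 6.504 ppm.
FC to add: 6.504 − 0.1 = 6.404 mg/L as Cl₂.
Cl₂ equivalent: 6.404 mg/L × 1,030,000 L = 6596 g.
Product at 57.1% available Cl: 6596 / 0.571 = 11,550 g.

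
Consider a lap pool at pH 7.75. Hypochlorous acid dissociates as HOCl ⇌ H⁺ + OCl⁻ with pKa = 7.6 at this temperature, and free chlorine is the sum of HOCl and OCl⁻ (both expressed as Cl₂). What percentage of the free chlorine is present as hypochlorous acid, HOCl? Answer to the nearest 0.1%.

41.5%

[OCl⁻]/[HOCl] = 10^(pH − pKa) = 10^(7.75 − 7.6) = 10^0.15 = 1.413.
Fraction as HOCl = 1 / (1 + 1.413) = 0.4145.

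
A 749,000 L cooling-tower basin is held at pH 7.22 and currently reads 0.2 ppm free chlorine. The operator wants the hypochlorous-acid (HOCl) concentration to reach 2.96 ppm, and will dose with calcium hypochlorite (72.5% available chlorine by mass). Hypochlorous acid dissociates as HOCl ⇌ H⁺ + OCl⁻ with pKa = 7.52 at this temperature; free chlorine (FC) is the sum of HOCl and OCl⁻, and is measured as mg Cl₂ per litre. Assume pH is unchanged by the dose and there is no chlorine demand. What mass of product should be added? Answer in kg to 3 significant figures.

4.38 kg

[OCl⁻]/[HOCl] = 10^(pH − pKa) = 10^(7.22 − 7.52) = 0.5012; fraction as HOCl = 1/(1 + 0.5012) = 0.6661.
Free chlorine required for 2.96 ppm HOCl: 2.96 / 0.6661 = 4.444 ppm.
FC to add: 4.444 − 0.2 = 4.244 mg/L as Cl₂.
Cl₂ equivalent: 4.244 mg/L × 749,000 L = 3178 g.
Product at 72.5% available Cl: 3178 / 0.725 = 4384 g.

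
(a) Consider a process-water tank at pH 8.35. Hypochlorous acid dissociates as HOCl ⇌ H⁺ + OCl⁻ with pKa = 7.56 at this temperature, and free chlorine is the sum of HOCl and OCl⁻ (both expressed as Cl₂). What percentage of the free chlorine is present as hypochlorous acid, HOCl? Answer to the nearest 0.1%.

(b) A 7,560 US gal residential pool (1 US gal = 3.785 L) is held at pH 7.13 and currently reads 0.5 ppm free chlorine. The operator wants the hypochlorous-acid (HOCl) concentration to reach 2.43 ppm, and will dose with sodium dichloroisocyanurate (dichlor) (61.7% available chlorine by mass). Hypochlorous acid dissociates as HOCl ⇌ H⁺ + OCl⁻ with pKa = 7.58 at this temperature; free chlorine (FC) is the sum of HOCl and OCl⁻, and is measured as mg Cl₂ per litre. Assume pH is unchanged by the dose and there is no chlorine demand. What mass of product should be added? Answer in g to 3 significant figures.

(a) 14.0%; (b) 129 g

(a) [OCl⁻]/[HOCl] = 10^(pH − pKa) = 10^(8.35 − 7.56) = 10^0.79 = 6.166.
(a) Fraction as HOCl = 1 / (1 + 6.166) = 0.1395.

(b) Volume: 7,560 US gal × 3.785 L/gal = 28,615 L.
(b) [OCl⁻]/[HOCl] = 10^(pH − pKa) = 10^(7.13 − 7.58) = 0.3548; fraction as HOCl = 1/(1 + 0.3548) = 0.7381.
(b) Free chlorine required for 2.43 ppm HOCl: 2.43 / 0.7381 = 3.292 ppm.
(b) FC to add: 3.292 − 0.5 = 2.792 mg/L as Cl₂.
(b) Cl₂ equivalent: 2.792 mg/L × 28,615 L = 79.9 g.
(b) Product at 61.7% available Cl: 79.9 / 0.617 = 129.5 g.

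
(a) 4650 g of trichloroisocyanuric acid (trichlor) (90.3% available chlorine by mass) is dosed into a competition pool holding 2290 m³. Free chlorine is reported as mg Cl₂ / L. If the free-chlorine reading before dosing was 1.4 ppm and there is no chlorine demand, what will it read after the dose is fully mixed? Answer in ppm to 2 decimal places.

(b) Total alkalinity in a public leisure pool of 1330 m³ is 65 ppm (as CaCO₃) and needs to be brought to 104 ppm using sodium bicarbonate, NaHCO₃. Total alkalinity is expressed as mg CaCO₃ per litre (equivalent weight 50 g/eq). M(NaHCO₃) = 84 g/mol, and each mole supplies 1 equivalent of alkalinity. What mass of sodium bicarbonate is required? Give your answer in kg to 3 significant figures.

(a) 3.23 ppm; (b) 87.1 kg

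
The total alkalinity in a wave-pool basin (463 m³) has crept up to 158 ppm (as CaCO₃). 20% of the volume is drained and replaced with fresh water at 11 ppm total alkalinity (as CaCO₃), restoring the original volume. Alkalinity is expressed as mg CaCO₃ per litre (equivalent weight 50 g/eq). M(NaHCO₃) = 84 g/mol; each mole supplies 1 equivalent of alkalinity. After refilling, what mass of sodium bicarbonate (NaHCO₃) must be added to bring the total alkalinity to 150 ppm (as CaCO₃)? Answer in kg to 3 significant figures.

Volume: 463 m³ = 463,000 L.
After draining 20% and refilling: 158 × 0.80 + 11 × 0.20 = 128.6 ppm.
Deficit to target: 150 − 128.6 = 21.4 mg/L.
As CaCO₃: 21.4 mg/L × 463,000 L = 9908 g; ÷ 50 g/eq ÷ 1 = 198.2 mol NaHCO₃.
Mass: 198.2 × 84 = 16,650 g.

16.6 kg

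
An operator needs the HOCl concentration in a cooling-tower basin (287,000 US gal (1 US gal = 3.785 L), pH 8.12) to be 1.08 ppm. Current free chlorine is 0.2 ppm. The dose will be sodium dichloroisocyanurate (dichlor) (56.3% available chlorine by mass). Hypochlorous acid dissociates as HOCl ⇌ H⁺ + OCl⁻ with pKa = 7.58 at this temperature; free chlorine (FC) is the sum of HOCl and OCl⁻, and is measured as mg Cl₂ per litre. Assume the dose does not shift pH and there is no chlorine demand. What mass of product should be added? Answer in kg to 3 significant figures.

8.92 kg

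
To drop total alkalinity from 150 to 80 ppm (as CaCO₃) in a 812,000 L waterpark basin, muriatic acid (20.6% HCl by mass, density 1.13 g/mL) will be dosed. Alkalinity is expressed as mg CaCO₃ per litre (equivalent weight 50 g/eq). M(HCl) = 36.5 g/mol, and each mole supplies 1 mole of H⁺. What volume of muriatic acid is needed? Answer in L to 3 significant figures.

Alkalinity to neutralize: (150 − 80) = 70 mg/L as CaCO₃ × 812,000 L = 56,840 g as CaCO₃.
Equivalents of H⁺ required: 56,840 ÷ 50 g/eq = 1137 eq = 1137 mol HCl.
Mass of HCl: 1137 × 36.5 = 41,490 g.
Mass of 20.6% solution: 41,490 / 0.206 = 201,400 g.
Volume: 201,400 g ÷ 1.13 g/mL = 178,300 mL.

178 L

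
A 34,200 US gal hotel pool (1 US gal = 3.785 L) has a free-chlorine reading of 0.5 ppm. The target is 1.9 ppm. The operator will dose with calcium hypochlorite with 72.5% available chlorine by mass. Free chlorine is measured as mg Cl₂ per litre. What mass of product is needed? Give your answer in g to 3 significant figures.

250 g

Volume: 34,200 US gal × 3.785 L/gal = 129,447 L.
Chlorine deficit: 1.9 − 0.5 = 1.4 ppm = 1.4 mg/L as Cl₂.
Cl₂ equivalent needed: 1.4 mg/L × 129,447 L = 181,200 mg = 181.2 g.
Product at 72.5% available chlorine: 181.2 / 0.725 = 250 g.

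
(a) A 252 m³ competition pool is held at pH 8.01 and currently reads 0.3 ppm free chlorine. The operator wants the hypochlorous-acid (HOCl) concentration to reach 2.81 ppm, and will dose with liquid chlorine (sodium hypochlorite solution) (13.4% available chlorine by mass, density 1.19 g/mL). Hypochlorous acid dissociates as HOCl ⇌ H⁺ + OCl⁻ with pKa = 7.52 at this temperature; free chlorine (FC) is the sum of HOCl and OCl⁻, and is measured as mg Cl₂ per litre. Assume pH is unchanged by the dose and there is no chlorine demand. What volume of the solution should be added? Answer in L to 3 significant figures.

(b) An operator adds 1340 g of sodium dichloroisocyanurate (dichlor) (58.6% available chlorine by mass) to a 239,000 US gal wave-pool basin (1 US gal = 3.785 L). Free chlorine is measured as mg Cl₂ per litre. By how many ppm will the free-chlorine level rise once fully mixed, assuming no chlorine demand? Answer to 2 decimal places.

(a) Volume: 252 m³ = 252,000 L.
(a) [OCl⁻]/[HOCl] = 10^(pH − pKa) = 10^(8.01 − 7.52) = 3.09; fraction as HOCl = 1/(1 + 3.09) = 0.2445.
(a) Free chlorine required for 2.81 ppm HOCl: 2.81 / 0.2445 = 11.49 ppm.
(a) FC to add: 11.49 − 0.3 = 11.19 mg/L as Cl₂.
(a) Cl₂ equivalent: 11.19 mg/L × 252,000 L = 2821 g.
(a) Product at 13.4% available Cl: 2821 / 0.134 = 21,050 g.
(a) Volume: 21,050 g ÷ 1.19 g/mL = 17,690 mL.

(b) Volume: 239,000 US gal × 3.785 L/gal = 904,615 L.
(b) Available chlorine delivered: 1340 g × 0.586 = 785.2 g as Cl₂.
(b) Concentration rise: 785.2 g / 904,615 L = 0.868 mg/L = 0.87 ppm.

(a) 17.7 L; (b) 0.87 ppm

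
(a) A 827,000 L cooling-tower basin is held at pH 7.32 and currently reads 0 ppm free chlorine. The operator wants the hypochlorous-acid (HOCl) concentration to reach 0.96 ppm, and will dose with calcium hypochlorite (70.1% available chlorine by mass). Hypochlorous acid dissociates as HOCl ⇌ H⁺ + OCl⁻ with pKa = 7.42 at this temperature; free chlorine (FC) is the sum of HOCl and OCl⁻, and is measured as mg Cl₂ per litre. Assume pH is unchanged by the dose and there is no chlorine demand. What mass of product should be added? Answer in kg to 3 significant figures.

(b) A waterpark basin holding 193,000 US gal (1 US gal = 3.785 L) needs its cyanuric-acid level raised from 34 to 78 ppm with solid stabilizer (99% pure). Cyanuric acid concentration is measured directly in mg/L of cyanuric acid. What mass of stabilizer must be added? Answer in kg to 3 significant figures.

(a) 2.03 kg; (b) 32.5 kg

(a) [OCl⁻]/[HOCl] = 10^(pH − pKa) = 10^(7.32 − 7.42) = 0.7943; fraction as HOCl = 1/(1 + 0.7943) = 0.5573.
(a) Free chlorine required for 0.96 ppm HOCl: 0.96 / 0.5573 = 1.723 ppm.
(a) FC to add: 1.723 − 0 = 1.723 mg/L as Cl₂.
(a) Cl₂ equivalent: 1.723 mg/L × 827,000 L = 1425 g.
(a) Product at 70.1% available Cl: 1425 / 0.701 = 2032 g.

(b) Volume: 193,000 US gal × 3.785 L/gal = 730,505 L.
(b) CYA to add: (78 − 34) = 44 mg/L × 730,505 L = 32,140 g cyanuric acid.
(b) At 99% purity: 32,140 / 0.99 = 32,470 g product.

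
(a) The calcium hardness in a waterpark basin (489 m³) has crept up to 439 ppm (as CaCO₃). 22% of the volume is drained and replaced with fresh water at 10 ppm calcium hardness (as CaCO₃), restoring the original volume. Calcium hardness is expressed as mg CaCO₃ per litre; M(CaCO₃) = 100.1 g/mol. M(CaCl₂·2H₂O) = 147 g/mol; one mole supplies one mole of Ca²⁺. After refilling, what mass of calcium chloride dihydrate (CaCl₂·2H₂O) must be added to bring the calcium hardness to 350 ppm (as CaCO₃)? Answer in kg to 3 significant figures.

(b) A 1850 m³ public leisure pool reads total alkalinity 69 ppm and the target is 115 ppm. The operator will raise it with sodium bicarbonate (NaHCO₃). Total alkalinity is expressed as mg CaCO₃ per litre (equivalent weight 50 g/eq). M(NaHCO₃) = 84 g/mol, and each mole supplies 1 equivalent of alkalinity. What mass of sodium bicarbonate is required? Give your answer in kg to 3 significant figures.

(a) 3.86 kg; (b) 143 kg

(a) Volume: 489 m³ = 489,000 L.
(a) After draining 22% and refilling: 439 × 0.78 + 10 × 0.22 = 344.62 ppm.
(a) Deficit to target: 350 − 344.62 = 5.38 mg/L.
(a) As CaCO₃: 5.38 mg/L × 489,000 L = 2631 g; ÷ 100.1 = 26.28 mol Ca²⁺.
(a) Mass: 26.28 × 147 = 3863 g.

(b) Volume: 1850 m³ = 1,850,000 L.
(b) Alkalinity to add: (115 − 69) = 46 mg/L as CaCO₃ × 1,850,000 L = 85,100 g as CaCO₃.
(b) Equivalents: 85,100 g ÷ 50 g/eq = 1702 eq.
(b) NaHCO₃ supplies 1 eq per mole → 1702 mol.
(b) Mass: 1702 mol × 84 g/mol = 143,000 g.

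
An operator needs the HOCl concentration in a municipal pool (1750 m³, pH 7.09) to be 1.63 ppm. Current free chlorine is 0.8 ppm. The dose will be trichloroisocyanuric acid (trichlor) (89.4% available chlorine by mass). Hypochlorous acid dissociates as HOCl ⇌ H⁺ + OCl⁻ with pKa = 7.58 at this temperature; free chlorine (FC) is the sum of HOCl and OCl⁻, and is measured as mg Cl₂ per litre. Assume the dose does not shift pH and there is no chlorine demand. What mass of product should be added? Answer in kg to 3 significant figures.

2.66 kg

Volume: 1750 m³ = 1,750,000 L.
[OCl⁻]/[HOCl] = 10^(pH − pKa) = 10^(7.09 − 7.58) = 0.3236; fraction as HOCl = 1/(1 + 0.3236) = 0.7555.
Free chlorine required for 1.63 ppm HOCl: 1.63 / 0.7555 = 2.157 ppm.
FC to add: 2.157 − 0.8 = 1.357 mg/L as Cl₂.
Cl₂ equivalent: 1.357 mg/L × 1,750,000 L = 2376 g.
Product at 89.4% available Cl: 2376 / 0.894 = 2657 g.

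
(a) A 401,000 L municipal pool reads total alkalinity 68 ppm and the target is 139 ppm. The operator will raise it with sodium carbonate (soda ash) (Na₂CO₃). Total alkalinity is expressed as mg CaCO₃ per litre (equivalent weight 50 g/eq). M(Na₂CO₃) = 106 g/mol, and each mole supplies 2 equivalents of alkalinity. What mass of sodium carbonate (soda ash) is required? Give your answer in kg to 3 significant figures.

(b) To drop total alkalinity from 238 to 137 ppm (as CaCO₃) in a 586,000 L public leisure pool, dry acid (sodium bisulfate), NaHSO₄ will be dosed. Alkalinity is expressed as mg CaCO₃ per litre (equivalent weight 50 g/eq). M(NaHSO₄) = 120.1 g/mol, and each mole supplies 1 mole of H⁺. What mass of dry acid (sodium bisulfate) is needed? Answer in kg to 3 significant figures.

(a) Alkalinity to add: (139 − 68) = 71 mg/L as CaCO₃ × 401,000 L = 28,470 g as CaCO₃.
(a) Equivalents: 28,470 g ÷ 50 g/eq = 569.4 eq.
(a) Each mole of Na₂CO₃ supplies 2 eq, so 569.4 / 2 = 284.7 mol.
(a) Mass: 284.7 mol × 106 g/mol = 30,180 g.

(b) Alkalinity to neutralize: (238 − 137) = 101 mg/L as CaCO₃ × 586,000 L = 59,190 g as CaCO₃.
(b) Equivalents of H⁺ required: 59,190 ÷ 50 g/eq = 1184 eq = 1184 mol NaHSO₄.
(b) Mass of NaHSO₄: 1184 × 120.1 = 142,200 g.

(a) 30.2 kg; (b) 142 kg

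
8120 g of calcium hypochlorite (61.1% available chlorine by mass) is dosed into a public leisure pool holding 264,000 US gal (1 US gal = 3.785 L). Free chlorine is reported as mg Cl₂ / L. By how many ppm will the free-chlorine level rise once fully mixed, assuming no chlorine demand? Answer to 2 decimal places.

Volume: 264,000 US gal × 3.785 L/gal = 999,240 L.
Available chlorine delivered: 8120 g × 0.611 = 4961 g as Cl₂.
Concentration rise: 4961 g / 999,240 L = 4.965 mg/L = 4.97 ppm.

4.97 ppm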